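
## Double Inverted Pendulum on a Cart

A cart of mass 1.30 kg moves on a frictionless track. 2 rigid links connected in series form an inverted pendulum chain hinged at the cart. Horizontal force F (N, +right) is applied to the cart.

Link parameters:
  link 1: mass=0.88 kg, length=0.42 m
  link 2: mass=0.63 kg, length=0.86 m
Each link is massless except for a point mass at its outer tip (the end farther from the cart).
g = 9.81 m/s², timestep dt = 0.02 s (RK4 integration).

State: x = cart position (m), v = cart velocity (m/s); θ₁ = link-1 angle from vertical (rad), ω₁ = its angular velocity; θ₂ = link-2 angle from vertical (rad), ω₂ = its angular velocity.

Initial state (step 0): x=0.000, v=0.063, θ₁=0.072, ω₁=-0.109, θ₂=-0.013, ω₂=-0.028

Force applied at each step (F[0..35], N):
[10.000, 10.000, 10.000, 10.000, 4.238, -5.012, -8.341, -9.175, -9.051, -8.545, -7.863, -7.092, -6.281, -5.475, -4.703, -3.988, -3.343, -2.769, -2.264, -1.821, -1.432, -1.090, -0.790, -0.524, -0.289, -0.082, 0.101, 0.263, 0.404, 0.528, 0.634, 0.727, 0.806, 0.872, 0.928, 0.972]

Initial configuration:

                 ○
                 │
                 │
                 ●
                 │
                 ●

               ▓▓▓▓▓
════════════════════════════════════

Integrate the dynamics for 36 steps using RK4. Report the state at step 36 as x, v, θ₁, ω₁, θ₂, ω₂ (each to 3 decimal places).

Answer: x=-0.066, v=-0.288, θ₁=0.018, ω₁=0.103, θ₂=0.005, ω₂=0.090

Derivation:
apply F[0]=+10.000 → step 1: x=0.003, v=0.200, θ₁=0.067, ω₁=-0.374, θ₂=-0.014, ω₂=-0.062
apply F[1]=+10.000 → step 2: x=0.008, v=0.340, θ₁=0.057, ω₁=-0.649, θ₂=-0.015, ω₂=-0.093
apply F[2]=+10.000 → step 3: x=0.016, v=0.482, θ₁=0.041, ω₁=-0.942, θ₂=-0.018, ω₂=-0.119
apply F[3]=+10.000 → step 4: x=0.027, v=0.629, θ₁=0.019, ω₁=-1.262, θ₂=-0.020, ω₂=-0.138
apply F[4]=+4.238 → step 5: x=0.041, v=0.693, θ₁=-0.007, ω₁=-1.403, θ₂=-0.023, ω₂=-0.148
apply F[5]=-5.012 → step 6: x=0.054, v=0.620, θ₁=-0.034, ω₁=-1.239, θ₂=-0.026, ω₂=-0.149
apply F[6]=-8.341 → step 7: x=0.065, v=0.502, θ₁=-0.056, ω₁=-0.984, θ₂=-0.029, ω₂=-0.142
apply F[7]=-9.175 → step 8: x=0.074, v=0.376, θ₁=-0.073, ω₁=-0.726, θ₂=-0.032, ω₂=-0.128
apply F[8]=-9.051 → step 9: x=0.080, v=0.255, θ₁=-0.085, ω₁=-0.493, θ₂=-0.034, ω₂=-0.110
apply F[9]=-8.545 → step 10: x=0.084, v=0.145, θ₁=-0.093, ω₁=-0.292, θ₂=-0.036, ω₂=-0.087
apply F[10]=-7.863 → step 11: x=0.086, v=0.046, θ₁=-0.097, ω₁=-0.124, θ₂=-0.038, ω₂=-0.064
apply F[11]=-7.092 → step 12: x=0.086, v=-0.040, θ₁=-0.098, ω₁=0.014, θ₂=-0.039, ω₂=-0.039
apply F[12]=-6.281 → step 13: x=0.084, v=-0.113, θ₁=-0.097, ω₁=0.122, θ₂=-0.039, ω₂=-0.016
apply F[13]=-5.475 → step 14: x=0.082, v=-0.175, θ₁=-0.094, ω₁=0.206, θ₂=-0.039, ω₂=0.007
apply F[14]=-4.703 → step 15: x=0.078, v=-0.227, θ₁=-0.089, ω₁=0.267, θ₂=-0.039, ω₂=0.028
apply F[15]=-3.988 → step 16: x=0.073, v=-0.268, θ₁=-0.083, ω₁=0.309, θ₂=-0.038, ω₂=0.047
apply F[16]=-3.343 → step 17: x=0.067, v=-0.301, θ₁=-0.077, ω₁=0.336, θ₂=-0.037, ω₂=0.063
apply F[17]=-2.769 → step 18: x=0.061, v=-0.327, θ₁=-0.070, ω₁=0.351, θ₂=-0.036, ω₂=0.078
apply F[18]=-2.264 → step 19: x=0.054, v=-0.347, θ₁=-0.063, ω₁=0.356, θ₂=-0.034, ω₂=0.090
apply F[19]=-1.821 → step 20: x=0.047, v=-0.361, θ₁=-0.056, ω₁=0.354, θ₂=-0.032, ω₂=0.100
apply F[20]=-1.432 → step 21: x=0.039, v=-0.371, θ₁=-0.049, ω₁=0.347, θ₂=-0.030, ω₂=0.109
apply F[21]=-1.090 → step 22: x=0.032, v=-0.378, θ₁=-0.042, ω₁=0.335, θ₂=-0.028, ω₂=0.115
apply F[22]=-0.790 → step 23: x=0.024, v=-0.381, θ₁=-0.035, ω₁=0.321, θ₂=-0.025, ω₂=0.120
apply F[23]=-0.524 → step 24: x=0.017, v=-0.382, θ₁=-0.029, ω₁=0.305, θ₂=-0.023, ω₂=0.123
apply F[24]=-0.289 → step 25: x=0.009, v=-0.381, θ₁=-0.023, ω₁=0.288, θ₂=-0.020, ω₂=0.125
apply F[25]=-0.082 → step 26: x=0.002, v=-0.377, θ₁=-0.018, ω₁=0.269, θ₂=-0.018, ω₂=0.126
apply F[26]=+0.101 → step 27: x=-0.006, v=-0.372, θ₁=-0.013, ω₁=0.251, θ₂=-0.015, ω₂=0.125
apply F[27]=+0.263 → step 28: x=-0.013, v=-0.366, θ₁=-0.008, ω₁=0.232, θ₂=-0.013, ω₂=0.124
apply F[28]=+0.404 → step 29: x=-0.021, v=-0.358, θ₁=-0.003, ω₁=0.214, θ₂=-0.010, ω₂=0.121
apply F[29]=+0.528 → step 30: x=-0.028, v=-0.350, θ₁=0.001, ω₁=0.196, θ₂=-0.008, ω₂=0.118
apply F[30]=+0.634 → step 31: x=-0.035, v=-0.341, θ₁=0.005, ω₁=0.179, θ₂=-0.006, ω₂=0.114
apply F[31]=+0.727 → step 32: x=-0.041, v=-0.331, θ₁=0.008, ω₁=0.162, θ₂=-0.003, ω₂=0.110
apply F[32]=+0.806 → step 33: x=-0.048, v=-0.321, θ₁=0.011, ω₁=0.146, θ₂=-0.001, ω₂=0.106
apply F[33]=+0.872 → step 34: x=-0.054, v=-0.310, θ₁=0.014, ω₁=0.131, θ₂=0.001, ω₂=0.101
apply F[34]=+0.928 → step 35: x=-0.060, v=-0.299, θ₁=0.016, ω₁=0.117, θ₂=0.003, ω₂=0.095
apply F[35]=+0.972 → step 36: x=-0.066, v=-0.288, θ₁=0.018, ω₁=0.103, θ₂=0.005, ω₂=0.090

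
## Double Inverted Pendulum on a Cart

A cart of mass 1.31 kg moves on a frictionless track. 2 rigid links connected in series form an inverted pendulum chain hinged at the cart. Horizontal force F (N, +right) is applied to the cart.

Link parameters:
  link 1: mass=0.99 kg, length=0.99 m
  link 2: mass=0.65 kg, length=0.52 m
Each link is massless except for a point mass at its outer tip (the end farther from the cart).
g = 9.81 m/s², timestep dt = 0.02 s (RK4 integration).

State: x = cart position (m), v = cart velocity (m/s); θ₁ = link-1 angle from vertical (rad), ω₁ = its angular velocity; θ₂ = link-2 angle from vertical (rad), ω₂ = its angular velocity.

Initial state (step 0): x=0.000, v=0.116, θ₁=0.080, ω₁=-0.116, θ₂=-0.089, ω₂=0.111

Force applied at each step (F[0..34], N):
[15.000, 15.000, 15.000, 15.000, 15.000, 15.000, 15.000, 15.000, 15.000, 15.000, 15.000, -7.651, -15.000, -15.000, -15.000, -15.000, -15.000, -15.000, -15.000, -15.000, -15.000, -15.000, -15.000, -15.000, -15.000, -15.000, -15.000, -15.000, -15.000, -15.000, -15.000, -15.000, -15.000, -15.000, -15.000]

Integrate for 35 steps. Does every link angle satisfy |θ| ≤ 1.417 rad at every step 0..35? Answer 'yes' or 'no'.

Answer: yes

Derivation:
apply F[0]=+15.000 → step 1: x=0.004, v=0.325, θ₁=0.076, ω₁=-0.288, θ₂=-0.088, ω₂=0.002
apply F[1]=+15.000 → step 2: x=0.013, v=0.535, θ₁=0.068, ω₁=-0.464, θ₂=-0.089, ω₂=-0.103
apply F[2]=+15.000 → step 3: x=0.026, v=0.748, θ₁=0.057, ω₁=-0.647, θ₂=-0.092, ω₂=-0.200
apply F[3]=+15.000 → step 4: x=0.043, v=0.965, θ₁=0.043, ω₁=-0.837, θ₂=-0.097, ω₂=-0.289
apply F[4]=+15.000 → step 5: x=0.064, v=1.187, θ₁=0.024, ω₁=-1.038, θ₂=-0.103, ω₂=-0.367
apply F[5]=+15.000 → step 6: x=0.090, v=1.413, θ₁=0.001, ω₁=-1.251, θ₂=-0.111, ω₂=-0.432
apply F[6]=+15.000 → step 7: x=0.121, v=1.644, θ₁=-0.026, ω₁=-1.476, θ₂=-0.121, ω₂=-0.483
apply F[7]=+15.000 → step 8: x=0.156, v=1.880, θ₁=-0.058, ω₁=-1.716, θ₂=-0.131, ω₂=-0.519
apply F[8]=+15.000 → step 9: x=0.196, v=2.119, θ₁=-0.095, ω₁=-1.967, θ₂=-0.141, ω₂=-0.539
apply F[9]=+15.000 → step 10: x=0.241, v=2.360, θ₁=-0.137, ω₁=-2.230, θ₂=-0.152, ω₂=-0.548
apply F[10]=+15.000 → step 11: x=0.291, v=2.597, θ₁=-0.184, ω₁=-2.498, θ₂=-0.163, ω₂=-0.547
apply F[11]=-7.651 → step 12: x=0.342, v=2.503, θ₁=-0.234, ω₁=-2.449, θ₂=-0.174, ω₂=-0.536
apply F[12]=-15.000 → step 13: x=0.390, v=2.314, θ₁=-0.281, ω₁=-2.321, θ₂=-0.184, ω₂=-0.505
apply F[13]=-15.000 → step 14: x=0.434, v=2.136, θ₁=-0.327, ω₁=-2.219, θ₂=-0.194, ω₂=-0.455
apply F[14]=-15.000 → step 15: x=0.475, v=1.969, θ₁=-0.370, ω₁=-2.142, θ₂=-0.202, ω₂=-0.386
apply F[15]=-15.000 → step 16: x=0.513, v=1.811, θ₁=-0.413, ω₁=-2.088, θ₂=-0.209, ω₂=-0.298
apply F[16]=-15.000 → step 17: x=0.548, v=1.662, θ₁=-0.454, ω₁=-2.056, θ₂=-0.214, ω₂=-0.193
apply F[17]=-15.000 → step 18: x=0.580, v=1.519, θ₁=-0.495, ω₁=-2.042, θ₂=-0.217, ω₂=-0.070
apply F[18]=-15.000 → step 19: x=0.609, v=1.381, θ₁=-0.536, ω₁=-2.046, θ₂=-0.217, ω₂=0.068
apply F[19]=-15.000 → step 20: x=0.635, v=1.246, θ₁=-0.577, ω₁=-2.066, θ₂=-0.214, ω₂=0.220
apply F[20]=-15.000 → step 21: x=0.658, v=1.114, θ₁=-0.618, ω₁=-2.098, θ₂=-0.208, ω₂=0.385
apply F[21]=-15.000 → step 22: x=0.679, v=0.983, θ₁=-0.661, ω₁=-2.143, θ₂=-0.199, ω₂=0.561
apply F[22]=-15.000 → step 23: x=0.698, v=0.851, θ₁=-0.704, ω₁=-2.198, θ₂=-0.186, ω₂=0.745
apply F[23]=-15.000 → step 24: x=0.713, v=0.717, θ₁=-0.749, ω₁=-2.260, θ₂=-0.169, ω₂=0.935
apply F[24]=-15.000 → step 25: x=0.726, v=0.580, θ₁=-0.795, ω₁=-2.330, θ₂=-0.148, ω₂=1.128
apply F[25]=-15.000 → step 26: x=0.737, v=0.439, θ₁=-0.842, ω₁=-2.404, θ₂=-0.124, ω₂=1.321
apply F[26]=-15.000 → step 27: x=0.744, v=0.293, θ₁=-0.891, ω₁=-2.483, θ₂=-0.095, ω₂=1.512
apply F[27]=-15.000 → step 28: x=0.748, v=0.142, θ₁=-0.941, ω₁=-2.565, θ₂=-0.063, ω₂=1.696
apply F[28]=-15.000 → step 29: x=0.750, v=-0.016, θ₁=-0.994, ω₁=-2.649, θ₂=-0.027, ω₂=1.873
apply F[29]=-15.000 → step 30: x=0.748, v=-0.179, θ₁=-1.047, ω₁=-2.736, θ₂=0.012, ω₂=2.038
apply F[30]=-15.000 → step 31: x=0.742, v=-0.350, θ₁=-1.103, ω₁=-2.826, θ₂=0.054, ω₂=2.190
apply F[31]=-15.000 → step 32: x=0.734, v=-0.526, θ₁=-1.160, ω₁=-2.920, θ₂=0.099, ω₂=2.328
apply F[32]=-15.000 → step 33: x=0.721, v=-0.710, θ₁=-1.220, ω₁=-3.019, θ₂=0.147, ω₂=2.448
apply F[33]=-15.000 → step 34: x=0.705, v=-0.901, θ₁=-1.281, ω₁=-3.123, θ₂=0.197, ω₂=2.549
apply F[34]=-15.000 → step 35: x=0.685, v=-1.100, θ₁=-1.345, ω₁=-3.236, θ₂=0.249, ω₂=2.628
Max |angle| over trajectory = 1.345 rad; bound = 1.417 → within bound.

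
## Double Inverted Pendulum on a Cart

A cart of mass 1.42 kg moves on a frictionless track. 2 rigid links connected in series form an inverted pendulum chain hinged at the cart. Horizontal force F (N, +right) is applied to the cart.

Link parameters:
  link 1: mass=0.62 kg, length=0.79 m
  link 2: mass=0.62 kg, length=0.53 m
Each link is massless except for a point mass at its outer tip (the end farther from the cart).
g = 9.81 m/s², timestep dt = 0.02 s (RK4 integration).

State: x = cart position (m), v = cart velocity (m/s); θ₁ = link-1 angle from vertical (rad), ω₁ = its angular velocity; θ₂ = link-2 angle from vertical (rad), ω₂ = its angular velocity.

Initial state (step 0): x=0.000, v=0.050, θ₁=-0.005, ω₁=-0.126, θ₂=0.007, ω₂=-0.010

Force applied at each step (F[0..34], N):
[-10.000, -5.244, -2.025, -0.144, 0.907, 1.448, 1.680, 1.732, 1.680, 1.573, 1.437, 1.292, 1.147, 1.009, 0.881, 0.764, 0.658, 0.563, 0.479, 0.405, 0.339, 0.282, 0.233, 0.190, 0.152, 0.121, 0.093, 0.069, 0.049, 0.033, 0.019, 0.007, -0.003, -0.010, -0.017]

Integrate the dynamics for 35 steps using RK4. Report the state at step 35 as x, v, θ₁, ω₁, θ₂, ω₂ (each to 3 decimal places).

apply F[0]=-10.000 → step 1: x=-0.000, v=-0.090, θ₁=-0.006, ω₁=0.046, θ₂=0.007, ω₂=-0.001
apply F[1]=-5.244 → step 2: x=-0.003, v=-0.163, θ₁=-0.004, ω₁=0.135, θ₂=0.007, ω₂=0.008
apply F[2]=-2.025 → step 3: x=-0.006, v=-0.191, θ₁=-0.001, ω₁=0.167, θ₂=0.007, ω₂=0.015
apply F[3]=-0.144 → step 4: x=-0.010, v=-0.193, θ₁=0.002, ω₁=0.168, θ₂=0.008, ω₂=0.020
apply F[4]=+0.907 → step 5: x=-0.014, v=-0.181, θ₁=0.006, ω₁=0.153, θ₂=0.008, ω₂=0.023
apply F[5]=+1.448 → step 6: x=-0.017, v=-0.162, θ₁=0.008, ω₁=0.130, θ₂=0.008, ω₂=0.024
apply F[6]=+1.680 → step 7: x=-0.020, v=-0.140, θ₁=0.011, ω₁=0.105, θ₂=0.009, ω₂=0.023
apply F[7]=+1.732 → step 8: x=-0.023, v=-0.117, θ₁=0.013, ω₁=0.080, θ₂=0.009, ω₂=0.021
apply F[8]=+1.680 → step 9: x=-0.025, v=-0.096, θ₁=0.014, ω₁=0.058, θ₂=0.010, ω₂=0.019
apply F[9]=+1.573 → step 10: x=-0.027, v=-0.076, θ₁=0.015, ω₁=0.037, θ₂=0.010, ω₂=0.015
apply F[10]=+1.437 → step 11: x=-0.028, v=-0.059, θ₁=0.016, ω₁=0.020, θ₂=0.010, ω₂=0.011
apply F[11]=+1.292 → step 12: x=-0.029, v=-0.043, θ₁=0.016, ω₁=0.006, θ₂=0.011, ω₂=0.008
apply F[12]=+1.147 → step 13: x=-0.030, v=-0.030, θ₁=0.016, ω₁=-0.006, θ₂=0.011, ω₂=0.004
apply F[13]=+1.009 → step 14: x=-0.031, v=-0.018, θ₁=0.016, ω₁=-0.016, θ₂=0.011, ω₂=0.000
apply F[14]=+0.881 → step 15: x=-0.031, v=-0.009, θ₁=0.015, ω₁=-0.023, θ₂=0.011, ω₂=-0.003
apply F[15]=+0.764 → step 16: x=-0.031, v=-0.000, θ₁=0.015, ω₁=-0.029, θ₂=0.011, ω₂=-0.006
apply F[16]=+0.658 → step 17: x=-0.031, v=0.006, θ₁=0.014, ω₁=-0.033, θ₂=0.010, ω₂=-0.009
apply F[17]=+0.563 → step 18: x=-0.031, v=0.012, θ₁=0.013, ω₁=-0.035, θ₂=0.010, ω₂=-0.012
apply F[18]=+0.479 → step 19: x=-0.030, v=0.017, θ₁=0.013, ω₁=-0.037, θ₂=0.010, ω₂=-0.014
apply F[19]=+0.405 → step 20: x=-0.030, v=0.020, θ₁=0.012, ω₁=-0.038, θ₂=0.010, ω₂=-0.016
apply F[20]=+0.339 → step 21: x=-0.030, v=0.023, θ₁=0.011, ω₁=-0.038, θ₂=0.009, ω₂=-0.017
apply F[21]=+0.282 → step 22: x=-0.029, v=0.025, θ₁=0.010, ω₁=-0.038, θ₂=0.009, ω₂=-0.018
apply F[22]=+0.233 → step 23: x=-0.029, v=0.027, θ₁=0.010, ω₁=-0.037, θ₂=0.009, ω₂=-0.019
apply F[23]=+0.190 → step 24: x=-0.028, v=0.028, θ₁=0.009, ω₁=-0.036, θ₂=0.008, ω₂=-0.020
apply F[24]=+0.152 → step 25: x=-0.027, v=0.028, θ₁=0.008, ω₁=-0.035, θ₂=0.008, ω₂=-0.020
apply F[25]=+0.121 → step 26: x=-0.027, v=0.029, θ₁=0.008, ω₁=-0.033, θ₂=0.007, ω₂=-0.020
apply F[26]=+0.093 → step 27: x=-0.026, v=0.029, θ₁=0.007, ω₁=-0.031, θ₂=0.007, ω₂=-0.020
apply F[27]=+0.069 → step 28: x=-0.026, v=0.029, θ₁=0.006, ω₁=-0.030, θ₂=0.007, ω₂=-0.020
apply F[28]=+0.049 → step 29: x=-0.025, v=0.028, θ₁=0.006, ω₁=-0.028, θ₂=0.006, ω₂=-0.020
apply F[29]=+0.033 → step 30: x=-0.025, v=0.028, θ₁=0.005, ω₁=-0.026, θ₂=0.006, ω₂=-0.019
apply F[30]=+0.019 → step 31: x=-0.024, v=0.027, θ₁=0.005, ω₁=-0.024, θ₂=0.005, ω₂=-0.019
apply F[31]=+0.007 → step 32: x=-0.023, v=0.027, θ₁=0.004, ω₁=-0.022, θ₂=0.005, ω₂=-0.018
apply F[32]=-0.003 → step 33: x=-0.023, v=0.026, θ₁=0.004, ω₁=-0.021, θ₂=0.005, ω₂=-0.018
apply F[33]=-0.010 → step 34: x=-0.022, v=0.025, θ₁=0.003, ω₁=-0.019, θ₂=0.004, ω₂=-0.017
apply F[34]=-0.017 → step 35: x=-0.022, v=0.024, θ₁=0.003, ω₁=-0.018, θ₂=0.004, ω₂=-0.016

Answer: x=-0.022, v=0.024, θ₁=0.003, ω₁=-0.018, θ₂=0.004, ω₂=-0.016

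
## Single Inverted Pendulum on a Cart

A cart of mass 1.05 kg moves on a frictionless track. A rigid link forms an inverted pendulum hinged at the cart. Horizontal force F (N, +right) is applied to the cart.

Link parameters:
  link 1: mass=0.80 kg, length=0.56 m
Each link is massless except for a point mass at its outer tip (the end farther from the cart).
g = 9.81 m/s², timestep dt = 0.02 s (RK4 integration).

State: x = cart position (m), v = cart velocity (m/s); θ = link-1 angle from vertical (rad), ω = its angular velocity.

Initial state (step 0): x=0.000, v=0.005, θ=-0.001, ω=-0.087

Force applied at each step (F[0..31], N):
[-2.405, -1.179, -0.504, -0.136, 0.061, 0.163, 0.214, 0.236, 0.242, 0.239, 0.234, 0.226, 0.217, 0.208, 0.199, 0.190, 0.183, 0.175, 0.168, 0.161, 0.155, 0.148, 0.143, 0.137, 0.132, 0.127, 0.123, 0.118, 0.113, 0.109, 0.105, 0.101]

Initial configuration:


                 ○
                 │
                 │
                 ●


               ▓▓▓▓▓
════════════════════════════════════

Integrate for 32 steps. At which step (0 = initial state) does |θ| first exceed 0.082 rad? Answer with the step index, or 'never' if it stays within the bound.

apply F[0]=-2.405 → step 1: x=-0.000, v=-0.041, θ=-0.002, ω=-0.006
apply F[1]=-1.179 → step 2: x=-0.001, v=-0.063, θ=-0.002, ω=0.033
apply F[2]=-0.504 → step 3: x=-0.003, v=-0.072, θ=-0.001, ω=0.049
apply F[3]=-0.136 → step 4: x=-0.004, v=-0.075, θ=0.000, ω=0.054
apply F[4]=+0.061 → step 5: x=-0.006, v=-0.074, θ=0.001, ω=0.052
apply F[5]=+0.163 → step 6: x=-0.007, v=-0.071, θ=0.002, ω=0.047
apply F[6]=+0.214 → step 7: x=-0.009, v=-0.067, θ=0.003, ω=0.042
apply F[7]=+0.236 → step 8: x=-0.010, v=-0.063, θ=0.004, ω=0.036
apply F[8]=+0.242 → step 9: x=-0.011, v=-0.059, θ=0.005, ω=0.030
apply F[9]=+0.239 → step 10: x=-0.012, v=-0.055, θ=0.005, ω=0.025
apply F[10]=+0.234 → step 11: x=-0.013, v=-0.052, θ=0.006, ω=0.021
apply F[11]=+0.226 → step 12: x=-0.014, v=-0.048, θ=0.006, ω=0.016
apply F[12]=+0.217 → step 13: x=-0.015, v=-0.045, θ=0.006, ω=0.013
apply F[13]=+0.208 → step 14: x=-0.016, v=-0.042, θ=0.006, ω=0.010
apply F[14]=+0.199 → step 15: x=-0.017, v=-0.039, θ=0.007, ω=0.007
apply F[15]=+0.190 → step 16: x=-0.018, v=-0.037, θ=0.007, ω=0.005
apply F[16]=+0.183 → step 17: x=-0.018, v=-0.034, θ=0.007, ω=0.002
apply F[17]=+0.175 → step 18: x=-0.019, v=-0.032, θ=0.007, ω=0.001
apply F[18]=+0.168 → step 19: x=-0.020, v=-0.030, θ=0.007, ω=-0.001
apply F[19]=+0.161 → step 20: x=-0.020, v=-0.028, θ=0.007, ω=-0.002
apply F[20]=+0.155 → step 21: x=-0.021, v=-0.026, θ=0.007, ω=-0.003
apply F[21]=+0.148 → step 22: x=-0.021, v=-0.024, θ=0.007, ω=-0.004
apply F[22]=+0.143 → step 23: x=-0.022, v=-0.022, θ=0.007, ω=-0.005
apply F[23]=+0.137 → step 24: x=-0.022, v=-0.020, θ=0.006, ω=-0.005
apply F[24]=+0.132 → step 25: x=-0.022, v=-0.019, θ=0.006, ω=-0.006
apply F[25]=+0.127 → step 26: x=-0.023, v=-0.017, θ=0.006, ω=-0.006
apply F[26]=+0.123 → step 27: x=-0.023, v=-0.016, θ=0.006, ω=-0.007
apply F[27]=+0.118 → step 28: x=-0.023, v=-0.015, θ=0.006, ω=-0.007
apply F[28]=+0.113 → step 29: x=-0.024, v=-0.013, θ=0.006, ω=-0.007
apply F[29]=+0.109 → step 30: x=-0.024, v=-0.012, θ=0.006, ω=-0.007
apply F[30]=+0.105 → step 31: x=-0.024, v=-0.011, θ=0.006, ω=-0.007
apply F[31]=+0.101 → step 32: x=-0.024, v=-0.010, θ=0.005, ω=-0.008
max |θ| = 0.007 ≤ 0.082 over all 33 states.

Answer: never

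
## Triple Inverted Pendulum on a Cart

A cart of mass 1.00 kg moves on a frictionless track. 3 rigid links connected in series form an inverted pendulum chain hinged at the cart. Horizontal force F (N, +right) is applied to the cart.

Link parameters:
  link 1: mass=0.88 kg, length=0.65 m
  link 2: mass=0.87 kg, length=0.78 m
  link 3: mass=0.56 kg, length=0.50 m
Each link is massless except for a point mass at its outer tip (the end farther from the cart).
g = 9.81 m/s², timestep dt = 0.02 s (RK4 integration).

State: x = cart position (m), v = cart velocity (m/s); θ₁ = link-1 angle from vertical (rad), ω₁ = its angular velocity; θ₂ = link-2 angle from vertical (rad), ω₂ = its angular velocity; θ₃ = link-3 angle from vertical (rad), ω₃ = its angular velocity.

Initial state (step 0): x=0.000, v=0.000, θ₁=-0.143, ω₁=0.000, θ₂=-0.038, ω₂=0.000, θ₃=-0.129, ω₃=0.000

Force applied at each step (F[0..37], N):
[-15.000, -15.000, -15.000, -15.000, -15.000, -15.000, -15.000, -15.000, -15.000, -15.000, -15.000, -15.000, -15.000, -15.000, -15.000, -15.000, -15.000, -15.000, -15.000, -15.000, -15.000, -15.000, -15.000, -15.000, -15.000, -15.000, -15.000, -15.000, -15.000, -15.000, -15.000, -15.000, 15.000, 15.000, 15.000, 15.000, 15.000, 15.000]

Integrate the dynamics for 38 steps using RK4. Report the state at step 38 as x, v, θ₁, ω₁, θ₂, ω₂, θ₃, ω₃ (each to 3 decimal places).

apply F[0]=-15.000 → step 1: x=-0.002, v=-0.227, θ₁=-0.141, ω₁=0.246, θ₂=-0.037, ω₂=0.094, θ₃=-0.130, ω₃=-0.066
apply F[1]=-15.000 → step 2: x=-0.009, v=-0.458, θ₁=-0.133, ω₁=0.501, θ₂=-0.034, ω₂=0.186, θ₃=-0.132, ω₃=-0.134
apply F[2]=-15.000 → step 3: x=-0.021, v=-0.695, θ₁=-0.120, ω₁=0.774, θ₂=-0.030, ω₂=0.272, θ₃=-0.135, ω₃=-0.204
apply F[3]=-15.000 → step 4: x=-0.037, v=-0.942, θ₁=-0.102, ω₁=1.075, θ₂=-0.023, ω₂=0.350, θ₃=-0.140, ω₃=-0.279
apply F[4]=-15.000 → step 5: x=-0.058, v=-1.202, θ₁=-0.077, ω₁=1.411, θ₂=-0.016, ω₂=0.415, θ₃=-0.146, ω₃=-0.356
apply F[5]=-15.000 → step 6: x=-0.085, v=-1.476, θ₁=-0.045, ω₁=1.793, θ₂=-0.007, ω₂=0.464, θ₃=-0.154, ω₃=-0.435
apply F[6]=-15.000 → step 7: x=-0.118, v=-1.767, θ₁=-0.005, ω₁=2.224, θ₂=0.003, ω₂=0.494, θ₃=-0.164, ω₃=-0.508
apply F[7]=-15.000 → step 8: x=-0.156, v=-2.072, θ₁=0.044, ω₁=2.700, θ₂=0.013, ω₂=0.506, θ₃=-0.174, ω₃=-0.568
apply F[8]=-15.000 → step 9: x=-0.200, v=-2.380, θ₁=0.103, ω₁=3.202, θ₂=0.023, ω₂=0.504, θ₃=-0.186, ω₃=-0.602
apply F[9]=-15.000 → step 10: x=-0.251, v=-2.678, θ₁=0.172, ω₁=3.695, θ₂=0.033, ω₂=0.505, θ₃=-0.198, ω₃=-0.597
apply F[10]=-15.000 → step 11: x=-0.307, v=-2.947, θ₁=0.250, ω₁=4.134, θ₂=0.043, ω₂=0.530, θ₃=-0.210, ω₃=-0.548
apply F[11]=-15.000 → step 12: x=-0.369, v=-3.173, θ₁=0.337, ω₁=4.489, θ₂=0.054, ω₂=0.598, θ₃=-0.220, ω₃=-0.456
apply F[12]=-15.000 → step 13: x=-0.434, v=-3.352, θ₁=0.429, ω₁=4.752, θ₂=0.067, ω₂=0.717, θ₃=-0.228, ω₃=-0.333
apply F[13]=-15.000 → step 14: x=-0.502, v=-3.487, θ₁=0.526, ω₁=4.934, θ₂=0.083, ω₂=0.888, θ₃=-0.233, ω₃=-0.191
apply F[14]=-15.000 → step 15: x=-0.573, v=-3.585, θ₁=0.626, ω₁=5.058, θ₂=0.103, ω₂=1.103, θ₃=-0.235, ω₃=-0.038
apply F[15]=-15.000 → step 16: x=-0.646, v=-3.653, θ₁=0.728, ω₁=5.141, θ₂=0.128, ω₂=1.353, θ₃=-0.234, ω₃=0.121
apply F[16]=-15.000 → step 17: x=-0.719, v=-3.695, θ₁=0.832, ω₁=5.198, θ₂=0.158, ω₂=1.632, θ₃=-0.230, ω₃=0.284
apply F[17]=-15.000 → step 18: x=-0.793, v=-3.717, θ₁=0.936, ω₁=5.236, θ₂=0.193, ω₂=1.934, θ₃=-0.223, ω₃=0.455
apply F[18]=-15.000 → step 19: x=-0.868, v=-3.719, θ₁=1.041, ω₁=5.262, θ₂=0.235, ω₂=2.256, θ₃=-0.212, ω₃=0.635
apply F[19]=-15.000 → step 20: x=-0.942, v=-3.705, θ₁=1.147, ω₁=5.275, θ₂=0.284, ω₂=2.593, θ₃=-0.198, ω₃=0.829
apply F[20]=-15.000 → step 21: x=-1.016, v=-3.676, θ₁=1.252, ω₁=5.277, θ₂=0.339, ω₂=2.944, θ₃=-0.179, ω₃=1.043
apply F[21]=-15.000 → step 22: x=-1.089, v=-3.632, θ₁=1.358, ω₁=5.264, θ₂=0.401, ω₂=3.307, θ₃=-0.156, ω₃=1.282
apply F[22]=-15.000 → step 23: x=-1.161, v=-3.576, θ₁=1.463, ω₁=5.235, θ₂=0.471, ω₂=3.679, θ₃=-0.127, ω₃=1.554
apply F[23]=-15.000 → step 24: x=-1.232, v=-3.509, θ₁=1.567, ω₁=5.184, θ₂=0.549, ω₂=4.059, θ₃=-0.093, ω₃=1.868
apply F[24]=-15.000 → step 25: x=-1.301, v=-3.432, θ₁=1.670, ω₁=5.106, θ₂=0.634, ω₂=4.444, θ₃=-0.052, ω₃=2.233
apply F[25]=-15.000 → step 26: x=-1.369, v=-3.348, θ₁=1.771, ω₁=4.994, θ₂=0.726, ω₂=4.832, θ₃=-0.004, ω₃=2.658
apply F[26]=-15.000 → step 27: x=-1.435, v=-3.259, θ₁=1.869, ω₁=4.842, θ₂=0.827, ω₂=5.219, θ₃=0.054, ω₃=3.156
apply F[27]=-15.000 → step 28: x=-1.499, v=-3.165, θ₁=1.964, ω₁=4.641, θ₂=0.935, ω₂=5.600, θ₃=0.123, ω₃=3.736
apply F[28]=-15.000 → step 29: x=-1.562, v=-3.068, θ₁=2.055, ω₁=4.386, θ₂=1.051, ω₂=5.968, θ₃=0.205, ω₃=4.411
apply F[29]=-15.000 → step 30: x=-1.622, v=-2.967, θ₁=2.139, ω₁=4.071, θ₂=1.174, ω₂=6.315, θ₃=0.300, ω₃=5.192
apply F[30]=-15.000 → step 31: x=-1.680, v=-2.862, θ₁=2.217, ω₁=3.698, θ₂=1.303, ω₂=6.630, θ₃=0.413, ω₃=6.090
apply F[31]=-15.000 → step 32: x=-1.737, v=-2.748, θ₁=2.287, ω₁=3.271, θ₂=1.439, ω₂=6.899, θ₃=0.545, ω₃=7.116
apply F[32]=+15.000 → step 33: x=-1.787, v=-2.246, θ₁=2.353, ω₁=3.360, θ₂=1.576, ω₂=6.820, θ₃=0.696, ω₃=8.041
apply F[33]=+15.000 → step 34: x=-1.826, v=-1.703, θ₁=2.422, ω₁=3.499, θ₂=1.711, ω₂=6.728, θ₃=0.867, ω₃=9.040
apply F[34]=+15.000 → step 35: x=-1.854, v=-1.114, θ₁=2.493, ω₁=3.680, θ₂=1.845, ω₂=6.624, θ₃=1.059, ω₃=10.128
apply F[35]=+15.000 → step 36: x=-1.870, v=-0.469, θ₁=2.569, ω₁=3.890, θ₂=1.976, ω₂=6.523, θ₃=1.273, ω₃=11.321
apply F[36]=+15.000 → step 37: x=-1.873, v=0.240, θ₁=2.649, ω₁=4.102, θ₂=2.106, ω₂=6.458, θ₃=1.512, ω₃=12.624
apply F[37]=+15.000 → step 38: x=-1.860, v=1.017, θ₁=2.733, ω₁=4.269, θ₂=2.235, ω₂=6.508, θ₃=1.778, ω₃=14.005

Answer: x=-1.860, v=1.017, θ₁=2.733, ω₁=4.269, θ₂=2.235, ω₂=6.508, θ₃=1.778, ω₃=14.005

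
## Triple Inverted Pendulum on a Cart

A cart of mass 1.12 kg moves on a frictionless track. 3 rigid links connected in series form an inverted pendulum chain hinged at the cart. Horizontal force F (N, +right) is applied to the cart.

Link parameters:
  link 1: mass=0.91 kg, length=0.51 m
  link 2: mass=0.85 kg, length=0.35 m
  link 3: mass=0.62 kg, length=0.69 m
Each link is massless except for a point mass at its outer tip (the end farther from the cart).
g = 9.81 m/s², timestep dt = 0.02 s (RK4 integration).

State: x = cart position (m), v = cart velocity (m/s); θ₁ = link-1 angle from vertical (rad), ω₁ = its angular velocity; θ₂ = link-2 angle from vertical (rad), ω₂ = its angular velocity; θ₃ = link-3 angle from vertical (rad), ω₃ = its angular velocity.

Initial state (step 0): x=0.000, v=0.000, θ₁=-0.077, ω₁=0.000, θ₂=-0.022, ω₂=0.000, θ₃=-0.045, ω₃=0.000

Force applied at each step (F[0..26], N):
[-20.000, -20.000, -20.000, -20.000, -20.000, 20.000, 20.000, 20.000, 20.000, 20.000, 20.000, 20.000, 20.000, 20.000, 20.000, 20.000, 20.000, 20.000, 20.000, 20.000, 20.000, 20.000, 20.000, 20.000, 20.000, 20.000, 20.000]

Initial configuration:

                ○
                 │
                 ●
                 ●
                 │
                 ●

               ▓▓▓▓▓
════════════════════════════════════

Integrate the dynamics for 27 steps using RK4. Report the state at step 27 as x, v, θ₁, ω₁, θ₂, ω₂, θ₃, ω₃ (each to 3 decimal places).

apply F[0]=-20.000 → step 1: x=-0.003, v=-0.322, θ₁=-0.071, ω₁=0.565, θ₂=-0.021, ω₂=0.098, θ₃=-0.045, ω₃=-0.013
apply F[1]=-20.000 → step 2: x=-0.013, v=-0.651, θ₁=-0.054, ω₁=1.155, θ₂=-0.018, ω₂=0.177, θ₃=-0.046, ω₃=-0.026
apply F[2]=-20.000 → step 3: x=-0.029, v=-0.992, θ₁=-0.025, ω₁=1.792, θ₂=-0.014, ω₂=0.223, θ₃=-0.046, ω₃=-0.040
apply F[3]=-20.000 → step 4: x=-0.053, v=-1.347, θ₁=0.018, ω₁=2.490, θ₂=-0.010, ω₂=0.227, θ₃=-0.047, ω₃=-0.053
apply F[4]=-20.000 → step 5: x=-0.083, v=-1.713, θ₁=0.075, ω₁=3.238, θ₂=-0.005, ω₂=0.200, θ₃=-0.048, ω₃=-0.062
apply F[5]=+20.000 → step 6: x=-0.114, v=-1.387, θ₁=0.134, ω₁=2.691, θ₂=-0.002, ω₂=0.100, θ₃=-0.050, ω₃=-0.078
apply F[6]=+20.000 → step 7: x=-0.139, v=-1.088, θ₁=0.183, ω₁=2.259, θ₂=-0.002, ω₂=-0.090, θ₃=-0.051, ω₃=-0.099
apply F[7]=+20.000 → step 8: x=-0.158, v=-0.813, θ₁=0.225, ω₁=1.931, θ₂=-0.006, ω₂=-0.365, θ₃=-0.054, ω₃=-0.121
apply F[8]=+20.000 → step 9: x=-0.172, v=-0.557, θ₁=0.261, ω₁=1.688, θ₂=-0.017, ω₂=-0.719, θ₃=-0.056, ω₃=-0.142
apply F[9]=+20.000 → step 10: x=-0.180, v=-0.314, θ₁=0.293, ω₁=1.512, θ₂=-0.036, ω₂=-1.145, θ₃=-0.059, ω₃=-0.157
apply F[10]=+20.000 → step 11: x=-0.184, v=-0.080, θ₁=0.322, ω₁=1.382, θ₂=-0.063, ω₂=-1.639, θ₃=-0.062, ω₃=-0.162
apply F[11]=+20.000 → step 12: x=-0.184, v=0.150, θ₁=0.349, ω₁=1.281, θ₂=-0.101, ω₂=-2.190, θ₃=-0.066, ω₃=-0.156
apply F[12]=+20.000 → step 13: x=-0.178, v=0.382, θ₁=0.373, ω₁=1.185, θ₂=-0.151, ω₂=-2.789, θ₃=-0.069, ω₃=-0.137
apply F[13]=+20.000 → step 14: x=-0.168, v=0.619, θ₁=0.396, ω₁=1.072, θ₂=-0.213, ω₂=-3.418, θ₃=-0.071, ω₃=-0.109
apply F[14]=+20.000 → step 15: x=-0.153, v=0.862, θ₁=0.416, ω₁=0.920, θ₂=-0.288, ω₂=-4.061, θ₃=-0.073, ω₃=-0.079
apply F[15]=+20.000 → step 16: x=-0.134, v=1.112, θ₁=0.432, ω₁=0.709, θ₂=-0.376, ω₂=-4.702, θ₃=-0.074, ω₃=-0.056
apply F[16]=+20.000 → step 17: x=-0.109, v=1.370, θ₁=0.444, ω₁=0.424, θ₂=-0.476, ω₂=-5.330, θ₃=-0.075, ω₃=-0.053
apply F[17]=+20.000 → step 18: x=-0.079, v=1.634, θ₁=0.449, ω₁=0.054, θ₂=-0.589, ω₂=-5.938, θ₃=-0.077, ω₃=-0.083
apply F[18]=+20.000 → step 19: x=-0.044, v=1.902, θ₁=0.445, ω₁=-0.411, θ₂=-0.713, ω₂=-6.526, θ₃=-0.079, ω₃=-0.159
apply F[19]=+20.000 → step 20: x=-0.003, v=2.175, θ₁=0.432, ω₁=-0.978, θ₂=-0.850, ω₂=-7.093, θ₃=-0.083, ω₃=-0.293
apply F[20]=+20.000 → step 21: x=0.044, v=2.454, θ₁=0.406, ω₁=-1.655, θ₂=-0.997, ω₂=-7.635, θ₃=-0.091, ω₃=-0.495
apply F[21]=+20.000 → step 22: x=0.095, v=2.743, θ₁=0.365, ω₁=-2.451, θ₂=-1.155, ω₂=-8.139, θ₃=-0.104, ω₃=-0.770
apply F[22]=+20.000 → step 23: x=0.153, v=3.046, θ₁=0.307, ω₁=-3.370, θ₂=-1.322, ω₂=-8.573, θ₃=-0.122, ω₃=-1.117
apply F[23]=+20.000 → step 24: x=0.217, v=3.370, θ₁=0.229, ω₁=-4.411, θ₂=-1.497, ω₂=-8.874, θ₃=-0.149, ω₃=-1.521
apply F[24]=+20.000 → step 25: x=0.288, v=3.718, θ₁=0.130, ω₁=-5.546, θ₂=-1.675, ω₂=-8.929, θ₃=-0.183, ω₃=-1.946
apply F[25]=+20.000 → step 26: x=0.366, v=4.079, θ₁=0.007, ω₁=-6.696, θ₂=-1.851, ω₂=-8.578, θ₃=-0.226, ω₃=-2.332
apply F[26]=+20.000 → step 27: x=0.451, v=4.419, θ₁=-0.137, ω₁=-7.723, θ₂=-2.015, ω₂=-7.667, θ₃=-0.276, ω₃=-2.610

Answer: x=0.451, v=4.419, θ₁=-0.137, ω₁=-7.723, θ₂=-2.015, ω₂=-7.667, θ₃=-0.276, ω₃=-2.610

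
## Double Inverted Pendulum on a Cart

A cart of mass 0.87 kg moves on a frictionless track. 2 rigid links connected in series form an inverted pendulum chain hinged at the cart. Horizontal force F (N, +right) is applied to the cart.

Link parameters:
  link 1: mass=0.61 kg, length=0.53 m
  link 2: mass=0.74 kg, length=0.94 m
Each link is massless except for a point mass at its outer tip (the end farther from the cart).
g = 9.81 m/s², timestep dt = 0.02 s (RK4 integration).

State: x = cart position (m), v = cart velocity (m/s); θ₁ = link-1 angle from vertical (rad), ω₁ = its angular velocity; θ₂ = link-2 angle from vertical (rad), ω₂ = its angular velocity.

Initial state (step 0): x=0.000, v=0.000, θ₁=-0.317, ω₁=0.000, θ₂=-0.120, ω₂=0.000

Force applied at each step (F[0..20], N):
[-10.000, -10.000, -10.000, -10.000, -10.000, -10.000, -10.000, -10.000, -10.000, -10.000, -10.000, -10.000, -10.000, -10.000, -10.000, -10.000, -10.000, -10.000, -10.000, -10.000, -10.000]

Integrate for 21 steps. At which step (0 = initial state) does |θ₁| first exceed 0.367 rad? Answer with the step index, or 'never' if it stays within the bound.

apply F[0]=-10.000 → step 1: x=-0.001, v=-0.126, θ₁=-0.317, ω₁=0.015, θ₂=-0.119, ω₂=0.099
apply F[1]=-10.000 → step 2: x=-0.005, v=-0.252, θ₁=-0.316, ω₁=0.030, θ₂=-0.116, ω₂=0.200
apply F[2]=-10.000 → step 3: x=-0.011, v=-0.378, θ₁=-0.316, ω₁=0.045, θ₂=-0.111, ω₂=0.301
apply F[3]=-10.000 → step 4: x=-0.020, v=-0.505, θ₁=-0.315, ω₁=0.061, θ₂=-0.104, ω₂=0.405
apply F[4]=-10.000 → step 5: x=-0.032, v=-0.633, θ₁=-0.313, ω₁=0.076, θ₂=-0.095, ω₂=0.511
apply F[5]=-10.000 → step 6: x=-0.045, v=-0.763, θ₁=-0.312, ω₁=0.092, θ₂=-0.083, ω₂=0.621
apply F[6]=-10.000 → step 7: x=-0.062, v=-0.894, θ₁=-0.310, ω₁=0.109, θ₂=-0.070, ω₂=0.735
apply F[7]=-10.000 → step 8: x=-0.081, v=-1.026, θ₁=-0.307, ω₁=0.127, θ₂=-0.054, ω₂=0.853
apply F[8]=-10.000 → step 9: x=-0.103, v=-1.162, θ₁=-0.304, ω₁=0.147, θ₂=-0.036, ω₂=0.976
apply F[9]=-10.000 → step 10: x=-0.128, v=-1.299, θ₁=-0.301, ω₁=0.170, θ₂=-0.015, ω₂=1.104
apply F[10]=-10.000 → step 11: x=-0.155, v=-1.440, θ₁=-0.298, ω₁=0.198, θ₂=0.008, ω₂=1.238
apply F[11]=-10.000 → step 12: x=-0.185, v=-1.584, θ₁=-0.293, ω₁=0.232, θ₂=0.035, ω₂=1.377
apply F[12]=-10.000 → step 13: x=-0.218, v=-1.732, θ₁=-0.288, ω₁=0.274, θ₂=0.064, ω₂=1.522
apply F[13]=-10.000 → step 14: x=-0.255, v=-1.884, θ₁=-0.282, ω₁=0.327, θ₂=0.095, ω₂=1.671
apply F[14]=-10.000 → step 15: x=-0.294, v=-2.041, θ₁=-0.275, ω₁=0.394, θ₂=0.130, ω₂=1.825
apply F[15]=-10.000 → step 16: x=-0.336, v=-2.203, θ₁=-0.266, ω₁=0.479, θ₂=0.168, ω₂=1.982
apply F[16]=-10.000 → step 17: x=-0.382, v=-2.370, θ₁=-0.256, ω₁=0.587, θ₂=0.210, ω₂=2.141
apply F[17]=-10.000 → step 18: x=-0.431, v=-2.544, θ₁=-0.243, ω₁=0.721, θ₂=0.254, ω₂=2.299
apply F[18]=-10.000 → step 19: x=-0.484, v=-2.725, θ₁=-0.227, ω₁=0.888, θ₂=0.302, ω₂=2.456
apply F[19]=-10.000 → step 20: x=-0.540, v=-2.913, θ₁=-0.207, ω₁=1.093, θ₂=0.352, ω₂=2.608
apply F[20]=-10.000 → step 21: x=-0.600, v=-3.109, θ₁=-0.183, ω₁=1.342, θ₂=0.406, ω₂=2.751
max |θ₁| = 0.317 ≤ 0.367 over all 22 states.

Answer: never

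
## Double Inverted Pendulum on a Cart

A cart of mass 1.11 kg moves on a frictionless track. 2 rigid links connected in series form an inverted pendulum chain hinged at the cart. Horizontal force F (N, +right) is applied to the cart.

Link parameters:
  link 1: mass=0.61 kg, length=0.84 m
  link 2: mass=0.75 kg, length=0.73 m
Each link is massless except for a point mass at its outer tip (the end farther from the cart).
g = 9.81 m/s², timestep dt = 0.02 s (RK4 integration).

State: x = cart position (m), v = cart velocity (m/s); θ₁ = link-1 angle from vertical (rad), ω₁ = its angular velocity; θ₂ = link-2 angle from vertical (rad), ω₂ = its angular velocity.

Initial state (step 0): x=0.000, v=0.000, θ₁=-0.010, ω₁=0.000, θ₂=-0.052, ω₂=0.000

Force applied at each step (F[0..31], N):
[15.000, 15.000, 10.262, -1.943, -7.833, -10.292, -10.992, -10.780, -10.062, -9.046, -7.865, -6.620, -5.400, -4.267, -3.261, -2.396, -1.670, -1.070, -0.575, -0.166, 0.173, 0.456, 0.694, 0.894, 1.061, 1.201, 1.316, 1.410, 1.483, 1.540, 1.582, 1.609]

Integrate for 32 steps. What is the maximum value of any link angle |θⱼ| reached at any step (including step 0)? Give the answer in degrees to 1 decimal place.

apply F[0]=+15.000 → step 1: x=0.003, v=0.273, θ₁=-0.013, ω₁=-0.316, θ₂=-0.052, ω₂=-0.024
apply F[1]=+15.000 → step 2: x=0.011, v=0.547, θ₁=-0.023, ω₁=-0.637, θ₂=-0.053, ω₂=-0.044
apply F[2]=+10.262 → step 3: x=0.024, v=0.739, θ₁=-0.038, ω₁=-0.865, θ₂=-0.054, ω₂=-0.057
apply F[3]=-1.943 → step 4: x=0.038, v=0.714, θ₁=-0.055, ω₁=-0.845, θ₂=-0.055, ω₂=-0.062
apply F[4]=-7.833 → step 5: x=0.051, v=0.588, θ₁=-0.070, ω₁=-0.711, θ₂=-0.056, ω₂=-0.058
apply F[5]=-10.292 → step 6: x=0.061, v=0.421, θ₁=-0.083, ω₁=-0.537, θ₂=-0.057, ω₂=-0.046
apply F[6]=-10.992 → step 7: x=0.068, v=0.245, θ₁=-0.092, ω₁=-0.358, θ₂=-0.058, ω₂=-0.027
apply F[7]=-10.780 → step 8: x=0.071, v=0.076, θ₁=-0.097, ω₁=-0.190, θ₂=-0.058, ω₂=-0.004
apply F[8]=-10.062 → step 9: x=0.071, v=-0.080, θ₁=-0.099, ω₁=-0.041, θ₂=-0.058, ω₂=0.022
apply F[9]=-9.046 → step 10: x=0.068, v=-0.218, θ₁=-0.099, ω₁=0.087, θ₂=-0.058, ω₂=0.049
apply F[10]=-7.865 → step 11: x=0.063, v=-0.335, θ₁=-0.096, ω₁=0.190, θ₂=-0.056, ω₂=0.074
apply F[11]=-6.620 → step 12: x=0.055, v=-0.431, θ₁=-0.092, ω₁=0.270, θ₂=-0.055, ω₂=0.098
apply F[12]=-5.400 → step 13: x=0.046, v=-0.507, θ₁=-0.086, ω₁=0.329, θ₂=-0.052, ω₂=0.120
apply F[13]=-4.267 → step 14: x=0.035, v=-0.564, θ₁=-0.079, ω₁=0.368, θ₂=-0.050, ω₂=0.138
apply F[14]=-3.261 → step 15: x=0.023, v=-0.604, θ₁=-0.071, ω₁=0.392, θ₂=-0.047, ω₂=0.154
apply F[15]=-2.396 → step 16: x=0.011, v=-0.632, θ₁=-0.063, ω₁=0.402, θ₂=-0.044, ω₂=0.167
apply F[16]=-1.670 → step 17: x=-0.002, v=-0.648, θ₁=-0.055, ω₁=0.403, θ₂=-0.040, ω₂=0.177
apply F[17]=-1.070 → step 18: x=-0.015, v=-0.655, θ₁=-0.047, ω₁=0.396, θ₂=-0.037, ω₂=0.185
apply F[18]=-0.575 → step 19: x=-0.028, v=-0.655, θ₁=-0.039, ω₁=0.383, θ₂=-0.033, ω₂=0.190
apply F[19]=-0.166 → step 20: x=-0.041, v=-0.649, θ₁=-0.032, ω₁=0.367, θ₂=-0.029, ω₂=0.193
apply F[20]=+0.173 → step 21: x=-0.054, v=-0.640, θ₁=-0.025, ω₁=0.348, θ₂=-0.025, ω₂=0.193
apply F[21]=+0.456 → step 22: x=-0.067, v=-0.626, θ₁=-0.018, ω₁=0.328, θ₂=-0.021, ω₂=0.192
apply F[22]=+0.694 → step 23: x=-0.079, v=-0.610, θ₁=-0.012, ω₁=0.307, θ₂=-0.017, ω₂=0.190
apply F[23]=+0.894 → step 24: x=-0.091, v=-0.592, θ₁=-0.006, ω₁=0.285, θ₂=-0.014, ω₂=0.186
apply F[24]=+1.061 → step 25: x=-0.103, v=-0.572, θ₁=-0.000, ω₁=0.264, θ₂=-0.010, ω₂=0.180
apply F[25]=+1.201 → step 26: x=-0.114, v=-0.551, θ₁=0.005, ω₁=0.242, θ₂=-0.007, ω₂=0.174
apply F[26]=+1.316 → step 27: x=-0.125, v=-0.529, θ₁=0.009, ω₁=0.221, θ₂=-0.003, ω₂=0.167
apply F[27]=+1.410 → step 28: x=-0.135, v=-0.507, θ₁=0.014, ω₁=0.200, θ₂=0.000, ω₂=0.159
apply F[28]=+1.483 → step 29: x=-0.145, v=-0.484, θ₁=0.017, ω₁=0.181, θ₂=0.003, ω₂=0.151
apply F[29]=+1.540 → step 30: x=-0.154, v=-0.460, θ₁=0.021, ω₁=0.162, θ₂=0.006, ω₂=0.142
apply F[30]=+1.582 → step 31: x=-0.163, v=-0.437, θ₁=0.024, ω₁=0.144, θ₂=0.009, ω₂=0.133
apply F[31]=+1.609 → step 32: x=-0.172, v=-0.414, θ₁=0.027, ω₁=0.127, θ₂=0.011, ω₂=0.124
Max |angle| over trajectory = 0.099 rad = 5.7°.

Answer: 5.7°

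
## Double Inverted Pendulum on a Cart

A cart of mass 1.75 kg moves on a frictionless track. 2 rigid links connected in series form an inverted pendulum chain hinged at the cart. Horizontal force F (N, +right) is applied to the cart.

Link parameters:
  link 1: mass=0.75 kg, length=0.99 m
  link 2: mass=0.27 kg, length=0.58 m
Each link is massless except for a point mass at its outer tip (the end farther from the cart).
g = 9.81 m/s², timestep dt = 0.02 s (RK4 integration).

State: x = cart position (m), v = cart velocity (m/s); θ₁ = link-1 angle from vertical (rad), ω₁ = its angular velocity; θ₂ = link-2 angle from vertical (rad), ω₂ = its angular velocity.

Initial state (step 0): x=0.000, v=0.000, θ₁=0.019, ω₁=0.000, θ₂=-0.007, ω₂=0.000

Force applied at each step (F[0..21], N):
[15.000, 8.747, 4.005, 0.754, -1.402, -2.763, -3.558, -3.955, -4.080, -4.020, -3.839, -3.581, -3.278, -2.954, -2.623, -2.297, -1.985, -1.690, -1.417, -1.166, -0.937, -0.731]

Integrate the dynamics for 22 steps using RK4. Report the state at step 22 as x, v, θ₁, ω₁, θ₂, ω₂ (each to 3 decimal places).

apply F[0]=+15.000 → step 1: x=0.002, v=0.169, θ₁=0.017, ω₁=-0.165, θ₂=-0.007, ω₂=-0.012
apply F[1]=+8.747 → step 2: x=0.006, v=0.267, θ₁=0.013, ω₁=-0.260, θ₂=-0.007, ω₂=-0.022
apply F[2]=+4.005 → step 3: x=0.012, v=0.312, θ₁=0.007, ω₁=-0.302, θ₂=-0.008, ω₂=-0.031
apply F[3]=+0.754 → step 4: x=0.018, v=0.320, θ₁=0.001, ω₁=-0.308, θ₂=-0.009, ω₂=-0.036
apply F[4]=-1.402 → step 5: x=0.024, v=0.304, θ₁=-0.005, ω₁=-0.292, θ₂=-0.009, ω₂=-0.040
apply F[5]=-2.763 → step 6: x=0.030, v=0.274, θ₁=-0.010, ω₁=-0.262, θ₂=-0.010, ω₂=-0.041
apply F[6]=-3.558 → step 7: x=0.035, v=0.234, θ₁=-0.015, ω₁=-0.225, θ₂=-0.011, ω₂=-0.040
apply F[7]=-3.955 → step 8: x=0.040, v=0.191, θ₁=-0.019, ω₁=-0.185, θ₂=-0.012, ω₂=-0.037
apply F[8]=-4.080 → step 9: x=0.043, v=0.147, θ₁=-0.022, ω₁=-0.145, θ₂=-0.013, ω₂=-0.033
apply F[9]=-4.020 → step 10: x=0.045, v=0.104, θ₁=-0.025, ω₁=-0.107, θ₂=-0.013, ω₂=-0.028
apply F[10]=-3.839 → step 11: x=0.047, v=0.063, θ₁=-0.027, ω₁=-0.072, θ₂=-0.014, ω₂=-0.023
apply F[11]=-3.581 → step 12: x=0.048, v=0.025, θ₁=-0.028, ω₁=-0.040, θ₂=-0.014, ω₂=-0.016
apply F[12]=-3.278 → step 13: x=0.048, v=-0.009, θ₁=-0.028, ω₁=-0.012, θ₂=-0.014, ω₂=-0.010
apply F[13]=-2.954 → step 14: x=0.048, v=-0.040, θ₁=-0.028, ω₁=0.012, θ₂=-0.014, ω₂=-0.003
apply F[14]=-2.623 → step 15: x=0.047, v=-0.066, θ₁=-0.028, ω₁=0.032, θ₂=-0.014, ω₂=0.003
apply F[15]=-2.297 → step 16: x=0.045, v=-0.090, θ₁=-0.027, ω₁=0.049, θ₂=-0.014, ω₂=0.009
apply F[16]=-1.985 → step 17: x=0.043, v=-0.109, θ₁=-0.026, ω₁=0.063, θ₂=-0.014, ω₂=0.015
apply F[17]=-1.690 → step 18: x=0.041, v=-0.126, θ₁=-0.025, ω₁=0.074, θ₂=-0.014, ω₂=0.020
apply F[18]=-1.417 → step 19: x=0.038, v=-0.139, θ₁=-0.023, ω₁=0.082, θ₂=-0.013, ω₂=0.025
apply F[19]=-1.166 → step 20: x=0.035, v=-0.150, θ₁=-0.021, ω₁=0.088, θ₂=-0.013, ω₂=0.029
apply F[20]=-0.937 → step 21: x=0.032, v=-0.158, θ₁=-0.020, ω₁=0.091, θ₂=-0.012, ω₂=0.032
apply F[21]=-0.731 → step 22: x=0.029, v=-0.164, θ₁=-0.018, ω₁=0.094, θ₂=-0.012, ω₂=0.036

Answer: x=0.029, v=-0.164, θ₁=-0.018, ω₁=0.094, θ₂=-0.012, ω₂=0.036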